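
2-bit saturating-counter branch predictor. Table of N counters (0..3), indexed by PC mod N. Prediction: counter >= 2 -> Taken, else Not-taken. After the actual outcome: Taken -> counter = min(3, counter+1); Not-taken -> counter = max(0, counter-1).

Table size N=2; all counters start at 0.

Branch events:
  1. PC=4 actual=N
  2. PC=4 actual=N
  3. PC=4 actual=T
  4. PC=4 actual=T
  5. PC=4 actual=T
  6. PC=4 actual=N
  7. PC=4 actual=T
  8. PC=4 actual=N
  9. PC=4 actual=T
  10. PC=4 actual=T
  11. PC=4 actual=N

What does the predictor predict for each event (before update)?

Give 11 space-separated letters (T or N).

Answer: N N N N T T T T T T T

Derivation:
Ev 1: PC=4 idx=0 pred=N actual=N -> ctr[0]=0
Ev 2: PC=4 idx=0 pred=N actual=N -> ctr[0]=0
Ev 3: PC=4 idx=0 pred=N actual=T -> ctr[0]=1
Ev 4: PC=4 idx=0 pred=N actual=T -> ctr[0]=2
Ev 5: PC=4 idx=0 pred=T actual=T -> ctr[0]=3
Ev 6: PC=4 idx=0 pred=T actual=N -> ctr[0]=2
Ev 7: PC=4 idx=0 pred=T actual=T -> ctr[0]=3
Ev 8: PC=4 idx=0 pred=T actual=N -> ctr[0]=2
Ev 9: PC=4 idx=0 pred=T actual=T -> ctr[0]=3
Ev 10: PC=4 idx=0 pred=T actual=T -> ctr[0]=3
Ev 11: PC=4 idx=0 pred=T actual=N -> ctr[0]=2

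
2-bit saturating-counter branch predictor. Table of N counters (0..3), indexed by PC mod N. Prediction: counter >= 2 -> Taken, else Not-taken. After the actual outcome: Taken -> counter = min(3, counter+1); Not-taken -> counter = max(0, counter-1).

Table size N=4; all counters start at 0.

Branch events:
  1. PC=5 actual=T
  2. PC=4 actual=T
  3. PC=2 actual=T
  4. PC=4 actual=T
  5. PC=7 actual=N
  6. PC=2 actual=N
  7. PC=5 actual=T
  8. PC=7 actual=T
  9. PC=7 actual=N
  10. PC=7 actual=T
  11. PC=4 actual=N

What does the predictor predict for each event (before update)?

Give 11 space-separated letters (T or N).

Answer: N N N N N N N N N N T

Derivation:
Ev 1: PC=5 idx=1 pred=N actual=T -> ctr[1]=1
Ev 2: PC=4 idx=0 pred=N actual=T -> ctr[0]=1
Ev 3: PC=2 idx=2 pred=N actual=T -> ctr[2]=1
Ev 4: PC=4 idx=0 pred=N actual=T -> ctr[0]=2
Ev 5: PC=7 idx=3 pred=N actual=N -> ctr[3]=0
Ev 6: PC=2 idx=2 pred=N actual=N -> ctr[2]=0
Ev 7: PC=5 idx=1 pred=N actual=T -> ctr[1]=2
Ev 8: PC=7 idx=3 pred=N actual=T -> ctr[3]=1
Ev 9: PC=7 idx=3 pred=N actual=N -> ctr[3]=0
Ev 10: PC=7 idx=3 pred=N actual=T -> ctr[3]=1
Ev 11: PC=4 idx=0 pred=T actual=N -> ctr[0]=1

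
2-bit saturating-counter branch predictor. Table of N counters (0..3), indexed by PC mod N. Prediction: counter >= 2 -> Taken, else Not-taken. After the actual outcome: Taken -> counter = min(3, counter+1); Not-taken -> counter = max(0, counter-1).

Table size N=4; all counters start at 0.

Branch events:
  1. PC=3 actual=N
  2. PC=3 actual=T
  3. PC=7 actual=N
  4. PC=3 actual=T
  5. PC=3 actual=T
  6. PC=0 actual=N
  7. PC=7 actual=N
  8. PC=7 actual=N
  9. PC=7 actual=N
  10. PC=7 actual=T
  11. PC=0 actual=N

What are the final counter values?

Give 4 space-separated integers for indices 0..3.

Ev 1: PC=3 idx=3 pred=N actual=N -> ctr[3]=0
Ev 2: PC=3 idx=3 pred=N actual=T -> ctr[3]=1
Ev 3: PC=7 idx=3 pred=N actual=N -> ctr[3]=0
Ev 4: PC=3 idx=3 pred=N actual=T -> ctr[3]=1
Ev 5: PC=3 idx=3 pred=N actual=T -> ctr[3]=2
Ev 6: PC=0 idx=0 pred=N actual=N -> ctr[0]=0
Ev 7: PC=7 idx=3 pred=T actual=N -> ctr[3]=1
Ev 8: PC=7 idx=3 pred=N actual=N -> ctr[3]=0
Ev 9: PC=7 idx=3 pred=N actual=N -> ctr[3]=0
Ev 10: PC=7 idx=3 pred=N actual=T -> ctr[3]=1
Ev 11: PC=0 idx=0 pred=N actual=N -> ctr[0]=0

Answer: 0 0 0 1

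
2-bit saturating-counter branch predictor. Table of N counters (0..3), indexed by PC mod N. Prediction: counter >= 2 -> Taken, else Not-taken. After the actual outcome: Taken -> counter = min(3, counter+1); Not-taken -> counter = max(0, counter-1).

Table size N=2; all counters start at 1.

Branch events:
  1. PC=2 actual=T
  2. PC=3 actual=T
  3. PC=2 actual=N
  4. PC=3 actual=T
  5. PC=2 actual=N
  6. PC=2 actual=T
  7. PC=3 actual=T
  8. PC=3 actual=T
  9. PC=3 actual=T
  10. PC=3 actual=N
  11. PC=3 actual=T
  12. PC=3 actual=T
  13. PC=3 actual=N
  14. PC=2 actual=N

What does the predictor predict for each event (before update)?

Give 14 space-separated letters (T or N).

Answer: N N T T N N T T T T T T T N

Derivation:
Ev 1: PC=2 idx=0 pred=N actual=T -> ctr[0]=2
Ev 2: PC=3 idx=1 pred=N actual=T -> ctr[1]=2
Ev 3: PC=2 idx=0 pred=T actual=N -> ctr[0]=1
Ev 4: PC=3 idx=1 pred=T actual=T -> ctr[1]=3
Ev 5: PC=2 idx=0 pred=N actual=N -> ctr[0]=0
Ev 6: PC=2 idx=0 pred=N actual=T -> ctr[0]=1
Ev 7: PC=3 idx=1 pred=T actual=T -> ctr[1]=3
Ev 8: PC=3 idx=1 pred=T actual=T -> ctr[1]=3
Ev 9: PC=3 idx=1 pred=T actual=T -> ctr[1]=3
Ev 10: PC=3 idx=1 pred=T actual=N -> ctr[1]=2
Ev 11: PC=3 idx=1 pred=T actual=T -> ctr[1]=3
Ev 12: PC=3 idx=1 pred=T actual=T -> ctr[1]=3
Ev 13: PC=3 idx=1 pred=T actual=N -> ctr[1]=2
Ev 14: PC=2 idx=0 pred=N actual=N -> ctr[0]=0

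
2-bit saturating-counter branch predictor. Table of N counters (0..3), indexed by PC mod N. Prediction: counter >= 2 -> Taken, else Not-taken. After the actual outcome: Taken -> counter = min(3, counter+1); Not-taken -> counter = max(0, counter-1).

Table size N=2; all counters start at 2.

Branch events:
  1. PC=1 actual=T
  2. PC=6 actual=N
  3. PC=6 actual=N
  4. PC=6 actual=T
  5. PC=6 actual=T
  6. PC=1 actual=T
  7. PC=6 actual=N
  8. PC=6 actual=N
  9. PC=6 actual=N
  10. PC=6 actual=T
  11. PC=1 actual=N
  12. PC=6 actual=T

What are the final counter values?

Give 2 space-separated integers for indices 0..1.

Answer: 2 2

Derivation:
Ev 1: PC=1 idx=1 pred=T actual=T -> ctr[1]=3
Ev 2: PC=6 idx=0 pred=T actual=N -> ctr[0]=1
Ev 3: PC=6 idx=0 pred=N actual=N -> ctr[0]=0
Ev 4: PC=6 idx=0 pred=N actual=T -> ctr[0]=1
Ev 5: PC=6 idx=0 pred=N actual=T -> ctr[0]=2
Ev 6: PC=1 idx=1 pred=T actual=T -> ctr[1]=3
Ev 7: PC=6 idx=0 pred=T actual=N -> ctr[0]=1
Ev 8: PC=6 idx=0 pred=N actual=N -> ctr[0]=0
Ev 9: PC=6 idx=0 pred=N actual=N -> ctr[0]=0
Ev 10: PC=6 idx=0 pred=N actual=T -> ctr[0]=1
Ev 11: PC=1 idx=1 pred=T actual=N -> ctr[1]=2
Ev 12: PC=6 idx=0 pred=N actual=T -> ctr[0]=2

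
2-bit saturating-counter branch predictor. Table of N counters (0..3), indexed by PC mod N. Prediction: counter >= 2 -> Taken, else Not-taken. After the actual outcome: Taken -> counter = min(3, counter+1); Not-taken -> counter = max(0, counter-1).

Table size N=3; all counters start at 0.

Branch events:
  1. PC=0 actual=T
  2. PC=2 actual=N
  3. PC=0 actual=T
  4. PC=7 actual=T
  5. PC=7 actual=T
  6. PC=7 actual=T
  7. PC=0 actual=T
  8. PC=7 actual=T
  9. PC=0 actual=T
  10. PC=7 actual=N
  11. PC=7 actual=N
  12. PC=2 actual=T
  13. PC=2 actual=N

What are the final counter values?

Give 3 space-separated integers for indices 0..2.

Answer: 3 1 0

Derivation:
Ev 1: PC=0 idx=0 pred=N actual=T -> ctr[0]=1
Ev 2: PC=2 idx=2 pred=N actual=N -> ctr[2]=0
Ev 3: PC=0 idx=0 pred=N actual=T -> ctr[0]=2
Ev 4: PC=7 idx=1 pred=N actual=T -> ctr[1]=1
Ev 5: PC=7 idx=1 pred=N actual=T -> ctr[1]=2
Ev 6: PC=7 idx=1 pred=T actual=T -> ctr[1]=3
Ev 7: PC=0 idx=0 pred=T actual=T -> ctr[0]=3
Ev 8: PC=7 idx=1 pred=T actual=T -> ctr[1]=3
Ev 9: PC=0 idx=0 pred=T actual=T -> ctr[0]=3
Ev 10: PC=7 idx=1 pred=T actual=N -> ctr[1]=2
Ev 11: PC=7 idx=1 pred=T actual=N -> ctr[1]=1
Ev 12: PC=2 idx=2 pred=N actual=T -> ctr[2]=1
Ev 13: PC=2 idx=2 pred=N actual=N -> ctr[2]=0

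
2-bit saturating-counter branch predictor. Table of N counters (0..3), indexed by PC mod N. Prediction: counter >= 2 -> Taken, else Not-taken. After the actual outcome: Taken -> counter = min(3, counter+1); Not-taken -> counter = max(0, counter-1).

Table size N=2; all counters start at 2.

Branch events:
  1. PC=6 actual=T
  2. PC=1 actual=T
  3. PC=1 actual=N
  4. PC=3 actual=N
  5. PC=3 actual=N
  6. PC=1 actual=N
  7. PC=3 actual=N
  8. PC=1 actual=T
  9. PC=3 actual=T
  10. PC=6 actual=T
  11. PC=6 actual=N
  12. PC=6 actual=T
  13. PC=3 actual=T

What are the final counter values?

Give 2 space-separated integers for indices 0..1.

Answer: 3 3

Derivation:
Ev 1: PC=6 idx=0 pred=T actual=T -> ctr[0]=3
Ev 2: PC=1 idx=1 pred=T actual=T -> ctr[1]=3
Ev 3: PC=1 idx=1 pred=T actual=N -> ctr[1]=2
Ev 4: PC=3 idx=1 pred=T actual=N -> ctr[1]=1
Ev 5: PC=3 idx=1 pred=N actual=N -> ctr[1]=0
Ev 6: PC=1 idx=1 pred=N actual=N -> ctr[1]=0
Ev 7: PC=3 idx=1 pred=N actual=N -> ctr[1]=0
Ev 8: PC=1 idx=1 pred=N actual=T -> ctr[1]=1
Ev 9: PC=3 idx=1 pred=N actual=T -> ctr[1]=2
Ev 10: PC=6 idx=0 pred=T actual=T -> ctr[0]=3
Ev 11: PC=6 idx=0 pred=T actual=N -> ctr[0]=2
Ev 12: PC=6 idx=0 pred=T actual=T -> ctr[0]=3
Ev 13: PC=3 idx=1 pred=T actual=T -> ctr[1]=3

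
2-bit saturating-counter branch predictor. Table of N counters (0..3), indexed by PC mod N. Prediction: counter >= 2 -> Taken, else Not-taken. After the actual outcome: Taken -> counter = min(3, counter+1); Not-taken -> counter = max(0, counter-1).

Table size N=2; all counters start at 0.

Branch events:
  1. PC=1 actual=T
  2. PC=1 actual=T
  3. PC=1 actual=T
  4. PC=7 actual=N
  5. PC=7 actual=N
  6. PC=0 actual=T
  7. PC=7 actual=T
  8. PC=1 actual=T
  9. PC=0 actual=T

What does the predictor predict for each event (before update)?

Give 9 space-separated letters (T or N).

Answer: N N T T T N N T N

Derivation:
Ev 1: PC=1 idx=1 pred=N actual=T -> ctr[1]=1
Ev 2: PC=1 idx=1 pred=N actual=T -> ctr[1]=2
Ev 3: PC=1 idx=1 pred=T actual=T -> ctr[1]=3
Ev 4: PC=7 idx=1 pred=T actual=N -> ctr[1]=2
Ev 5: PC=7 idx=1 pred=T actual=N -> ctr[1]=1
Ev 6: PC=0 idx=0 pred=N actual=T -> ctr[0]=1
Ev 7: PC=7 idx=1 pred=N actual=T -> ctr[1]=2
Ev 8: PC=1 idx=1 pred=T actual=T -> ctr[1]=3
Ev 9: PC=0 idx=0 pred=N actual=T -> ctr[0]=2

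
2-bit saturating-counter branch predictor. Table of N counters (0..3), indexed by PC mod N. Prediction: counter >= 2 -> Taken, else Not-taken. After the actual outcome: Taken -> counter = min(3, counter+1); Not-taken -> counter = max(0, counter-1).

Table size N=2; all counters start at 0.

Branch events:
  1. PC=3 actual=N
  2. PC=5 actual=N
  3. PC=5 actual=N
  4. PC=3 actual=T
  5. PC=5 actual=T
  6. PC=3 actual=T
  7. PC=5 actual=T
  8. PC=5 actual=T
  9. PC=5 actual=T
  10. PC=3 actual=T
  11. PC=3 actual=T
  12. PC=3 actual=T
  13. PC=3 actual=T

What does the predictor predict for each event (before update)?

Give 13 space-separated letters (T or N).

Ev 1: PC=3 idx=1 pred=N actual=N -> ctr[1]=0
Ev 2: PC=5 idx=1 pred=N actual=N -> ctr[1]=0
Ev 3: PC=5 idx=1 pred=N actual=N -> ctr[1]=0
Ev 4: PC=3 idx=1 pred=N actual=T -> ctr[1]=1
Ev 5: PC=5 idx=1 pred=N actual=T -> ctr[1]=2
Ev 6: PC=3 idx=1 pred=T actual=T -> ctr[1]=3
Ev 7: PC=5 idx=1 pred=T actual=T -> ctr[1]=3
Ev 8: PC=5 idx=1 pred=T actual=T -> ctr[1]=3
Ev 9: PC=5 idx=1 pred=T actual=T -> ctr[1]=3
Ev 10: PC=3 idx=1 pred=T actual=T -> ctr[1]=3
Ev 11: PC=3 idx=1 pred=T actual=T -> ctr[1]=3
Ev 12: PC=3 idx=1 pred=T actual=T -> ctr[1]=3
Ev 13: PC=3 idx=1 pred=T actual=T -> ctr[1]=3

Answer: N N N N N T T T T T T T T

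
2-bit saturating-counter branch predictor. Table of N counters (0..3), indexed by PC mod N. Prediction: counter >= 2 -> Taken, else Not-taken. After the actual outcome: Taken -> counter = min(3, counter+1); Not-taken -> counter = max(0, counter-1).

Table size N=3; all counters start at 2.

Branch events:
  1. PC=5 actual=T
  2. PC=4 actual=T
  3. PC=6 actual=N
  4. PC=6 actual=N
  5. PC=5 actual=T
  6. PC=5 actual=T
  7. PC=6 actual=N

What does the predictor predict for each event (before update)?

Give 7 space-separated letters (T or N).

Ev 1: PC=5 idx=2 pred=T actual=T -> ctr[2]=3
Ev 2: PC=4 idx=1 pred=T actual=T -> ctr[1]=3
Ev 3: PC=6 idx=0 pred=T actual=N -> ctr[0]=1
Ev 4: PC=6 idx=0 pred=N actual=N -> ctr[0]=0
Ev 5: PC=5 idx=2 pred=T actual=T -> ctr[2]=3
Ev 6: PC=5 idx=2 pred=T actual=T -> ctr[2]=3
Ev 7: PC=6 idx=0 pred=N actual=N -> ctr[0]=0

Answer: T T T N T T N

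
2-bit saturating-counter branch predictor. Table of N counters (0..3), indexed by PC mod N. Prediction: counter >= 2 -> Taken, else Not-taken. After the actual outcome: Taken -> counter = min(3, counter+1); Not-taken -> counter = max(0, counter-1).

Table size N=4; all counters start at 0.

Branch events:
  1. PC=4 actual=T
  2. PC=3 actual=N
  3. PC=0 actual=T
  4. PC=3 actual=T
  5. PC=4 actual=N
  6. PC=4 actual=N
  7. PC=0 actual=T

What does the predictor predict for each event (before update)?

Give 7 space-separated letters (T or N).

Answer: N N N N T N N

Derivation:
Ev 1: PC=4 idx=0 pred=N actual=T -> ctr[0]=1
Ev 2: PC=3 idx=3 pred=N actual=N -> ctr[3]=0
Ev 3: PC=0 idx=0 pred=N actual=T -> ctr[0]=2
Ev 4: PC=3 idx=3 pred=N actual=T -> ctr[3]=1
Ev 5: PC=4 idx=0 pred=T actual=N -> ctr[0]=1
Ev 6: PC=4 idx=0 pred=N actual=N -> ctr[0]=0
Ev 7: PC=0 idx=0 pred=N actual=T -> ctr[0]=1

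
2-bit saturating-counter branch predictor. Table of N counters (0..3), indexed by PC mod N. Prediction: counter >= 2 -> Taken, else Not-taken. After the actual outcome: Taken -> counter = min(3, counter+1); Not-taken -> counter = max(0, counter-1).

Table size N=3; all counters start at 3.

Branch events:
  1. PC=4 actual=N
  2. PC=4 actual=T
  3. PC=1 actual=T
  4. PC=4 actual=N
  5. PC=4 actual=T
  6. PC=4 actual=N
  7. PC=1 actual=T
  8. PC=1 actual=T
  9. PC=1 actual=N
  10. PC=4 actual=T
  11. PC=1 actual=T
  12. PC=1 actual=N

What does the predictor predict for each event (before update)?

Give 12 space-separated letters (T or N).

Answer: T T T T T T T T T T T T

Derivation:
Ev 1: PC=4 idx=1 pred=T actual=N -> ctr[1]=2
Ev 2: PC=4 idx=1 pred=T actual=T -> ctr[1]=3
Ev 3: PC=1 idx=1 pred=T actual=T -> ctr[1]=3
Ev 4: PC=4 idx=1 pred=T actual=N -> ctr[1]=2
Ev 5: PC=4 idx=1 pred=T actual=T -> ctr[1]=3
Ev 6: PC=4 idx=1 pred=T actual=N -> ctr[1]=2
Ev 7: PC=1 idx=1 pred=T actual=T -> ctr[1]=3
Ev 8: PC=1 idx=1 pred=T actual=T -> ctr[1]=3
Ev 9: PC=1 idx=1 pred=T actual=N -> ctr[1]=2
Ev 10: PC=4 idx=1 pred=T actual=T -> ctr[1]=3
Ev 11: PC=1 idx=1 pred=T actual=T -> ctr[1]=3
Ev 12: PC=1 idx=1 pred=T actual=N -> ctr[1]=2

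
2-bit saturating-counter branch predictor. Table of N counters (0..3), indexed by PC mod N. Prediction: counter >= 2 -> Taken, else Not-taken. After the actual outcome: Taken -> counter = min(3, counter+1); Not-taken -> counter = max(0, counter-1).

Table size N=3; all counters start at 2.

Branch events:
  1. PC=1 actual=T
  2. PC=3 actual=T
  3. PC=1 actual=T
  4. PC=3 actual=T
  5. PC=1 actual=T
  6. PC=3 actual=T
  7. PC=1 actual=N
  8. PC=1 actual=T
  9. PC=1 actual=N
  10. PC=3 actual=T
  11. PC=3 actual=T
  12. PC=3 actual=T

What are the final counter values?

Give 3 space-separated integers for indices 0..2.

Ev 1: PC=1 idx=1 pred=T actual=T -> ctr[1]=3
Ev 2: PC=3 idx=0 pred=T actual=T -> ctr[0]=3
Ev 3: PC=1 idx=1 pred=T actual=T -> ctr[1]=3
Ev 4: PC=3 idx=0 pred=T actual=T -> ctr[0]=3
Ev 5: PC=1 idx=1 pred=T actual=T -> ctr[1]=3
Ev 6: PC=3 idx=0 pred=T actual=T -> ctr[0]=3
Ev 7: PC=1 idx=1 pred=T actual=N -> ctr[1]=2
Ev 8: PC=1 idx=1 pred=T actual=T -> ctr[1]=3
Ev 9: PC=1 idx=1 pred=T actual=N -> ctr[1]=2
Ev 10: PC=3 idx=0 pred=T actual=T -> ctr[0]=3
Ev 11: PC=3 idx=0 pred=T actual=T -> ctr[0]=3
Ev 12: PC=3 idx=0 pred=T actual=T -> ctr[0]=3

Answer: 3 2 2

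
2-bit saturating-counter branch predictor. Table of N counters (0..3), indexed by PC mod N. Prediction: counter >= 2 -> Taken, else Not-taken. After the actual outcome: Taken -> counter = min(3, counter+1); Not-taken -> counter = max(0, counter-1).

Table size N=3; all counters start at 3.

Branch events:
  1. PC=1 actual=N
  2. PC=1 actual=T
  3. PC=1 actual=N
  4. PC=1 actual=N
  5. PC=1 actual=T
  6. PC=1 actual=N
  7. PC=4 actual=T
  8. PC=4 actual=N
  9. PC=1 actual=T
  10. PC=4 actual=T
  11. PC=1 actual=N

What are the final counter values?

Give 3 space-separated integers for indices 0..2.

Ev 1: PC=1 idx=1 pred=T actual=N -> ctr[1]=2
Ev 2: PC=1 idx=1 pred=T actual=T -> ctr[1]=3
Ev 3: PC=1 idx=1 pred=T actual=N -> ctr[1]=2
Ev 4: PC=1 idx=1 pred=T actual=N -> ctr[1]=1
Ev 5: PC=1 idx=1 pred=N actual=T -> ctr[1]=2
Ev 6: PC=1 idx=1 pred=T actual=N -> ctr[1]=1
Ev 7: PC=4 idx=1 pred=N actual=T -> ctr[1]=2
Ev 8: PC=4 idx=1 pred=T actual=N -> ctr[1]=1
Ev 9: PC=1 idx=1 pred=N actual=T -> ctr[1]=2
Ev 10: PC=4 idx=1 pred=T actual=T -> ctr[1]=3
Ev 11: PC=1 idx=1 pred=T actual=N -> ctr[1]=2

Answer: 3 2 3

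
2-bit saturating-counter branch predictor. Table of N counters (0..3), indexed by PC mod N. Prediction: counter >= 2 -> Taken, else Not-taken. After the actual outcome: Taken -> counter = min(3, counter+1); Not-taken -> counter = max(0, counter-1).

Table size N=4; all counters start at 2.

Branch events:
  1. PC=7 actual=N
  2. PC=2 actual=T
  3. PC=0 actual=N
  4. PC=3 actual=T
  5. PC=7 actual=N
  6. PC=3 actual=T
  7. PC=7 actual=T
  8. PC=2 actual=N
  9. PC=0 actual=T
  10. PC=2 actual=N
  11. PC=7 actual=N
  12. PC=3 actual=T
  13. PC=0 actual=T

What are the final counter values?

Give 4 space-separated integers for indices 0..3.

Ev 1: PC=7 idx=3 pred=T actual=N -> ctr[3]=1
Ev 2: PC=2 idx=2 pred=T actual=T -> ctr[2]=3
Ev 3: PC=0 idx=0 pred=T actual=N -> ctr[0]=1
Ev 4: PC=3 idx=3 pred=N actual=T -> ctr[3]=2
Ev 5: PC=7 idx=3 pred=T actual=N -> ctr[3]=1
Ev 6: PC=3 idx=3 pred=N actual=T -> ctr[3]=2
Ev 7: PC=7 idx=3 pred=T actual=T -> ctr[3]=3
Ev 8: PC=2 idx=2 pred=T actual=N -> ctr[2]=2
Ev 9: PC=0 idx=0 pred=N actual=T -> ctr[0]=2
Ev 10: PC=2 idx=2 pred=T actual=N -> ctr[2]=1
Ev 11: PC=7 idx=3 pred=T actual=N -> ctr[3]=2
Ev 12: PC=3 idx=3 pred=T actual=T -> ctr[3]=3
Ev 13: PC=0 idx=0 pred=T actual=T -> ctr[0]=3

Answer: 3 2 1 3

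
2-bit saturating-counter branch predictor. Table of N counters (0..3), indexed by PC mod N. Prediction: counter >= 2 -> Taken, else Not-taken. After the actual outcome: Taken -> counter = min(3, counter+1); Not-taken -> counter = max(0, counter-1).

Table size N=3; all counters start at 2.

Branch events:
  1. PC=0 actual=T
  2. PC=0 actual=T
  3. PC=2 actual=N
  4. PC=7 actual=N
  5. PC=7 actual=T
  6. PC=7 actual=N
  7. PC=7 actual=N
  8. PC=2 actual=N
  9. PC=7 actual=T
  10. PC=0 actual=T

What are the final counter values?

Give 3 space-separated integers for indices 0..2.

Ev 1: PC=0 idx=0 pred=T actual=T -> ctr[0]=3
Ev 2: PC=0 idx=0 pred=T actual=T -> ctr[0]=3
Ev 3: PC=2 idx=2 pred=T actual=N -> ctr[2]=1
Ev 4: PC=7 idx=1 pred=T actual=N -> ctr[1]=1
Ev 5: PC=7 idx=1 pred=N actual=T -> ctr[1]=2
Ev 6: PC=7 idx=1 pred=T actual=N -> ctr[1]=1
Ev 7: PC=7 idx=1 pred=N actual=N -> ctr[1]=0
Ev 8: PC=2 idx=2 pred=N actual=N -> ctr[2]=0
Ev 9: PC=7 idx=1 pred=N actual=T -> ctr[1]=1
Ev 10: PC=0 idx=0 pred=T actual=T -> ctr[0]=3

Answer: 3 1 0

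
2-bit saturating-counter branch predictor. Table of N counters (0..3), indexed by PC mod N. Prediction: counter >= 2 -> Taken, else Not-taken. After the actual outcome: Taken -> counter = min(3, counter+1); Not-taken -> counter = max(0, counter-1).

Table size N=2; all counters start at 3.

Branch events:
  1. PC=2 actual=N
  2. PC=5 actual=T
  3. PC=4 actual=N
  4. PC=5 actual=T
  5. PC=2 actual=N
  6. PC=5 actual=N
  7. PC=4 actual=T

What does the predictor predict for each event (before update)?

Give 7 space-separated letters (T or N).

Ev 1: PC=2 idx=0 pred=T actual=N -> ctr[0]=2
Ev 2: PC=5 idx=1 pred=T actual=T -> ctr[1]=3
Ev 3: PC=4 idx=0 pred=T actual=N -> ctr[0]=1
Ev 4: PC=5 idx=1 pred=T actual=T -> ctr[1]=3
Ev 5: PC=2 idx=0 pred=N actual=N -> ctr[0]=0
Ev 6: PC=5 idx=1 pred=T actual=N -> ctr[1]=2
Ev 7: PC=4 idx=0 pred=N actual=T -> ctr[0]=1

Answer: T T T T N T N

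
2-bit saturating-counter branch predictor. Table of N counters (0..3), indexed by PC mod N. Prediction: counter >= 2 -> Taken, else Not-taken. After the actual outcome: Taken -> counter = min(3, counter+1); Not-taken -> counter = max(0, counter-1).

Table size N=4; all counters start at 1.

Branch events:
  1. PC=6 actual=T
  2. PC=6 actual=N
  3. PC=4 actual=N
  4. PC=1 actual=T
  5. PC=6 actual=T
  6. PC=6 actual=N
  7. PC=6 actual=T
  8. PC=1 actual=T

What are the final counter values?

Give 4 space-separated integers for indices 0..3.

Ev 1: PC=6 idx=2 pred=N actual=T -> ctr[2]=2
Ev 2: PC=6 idx=2 pred=T actual=N -> ctr[2]=1
Ev 3: PC=4 idx=0 pred=N actual=N -> ctr[0]=0
Ev 4: PC=1 idx=1 pred=N actual=T -> ctr[1]=2
Ev 5: PC=6 idx=2 pred=N actual=T -> ctr[2]=2
Ev 6: PC=6 idx=2 pred=T actual=N -> ctr[2]=1
Ev 7: PC=6 idx=2 pred=N actual=T -> ctr[2]=2
Ev 8: PC=1 idx=1 pred=T actual=T -> ctr[1]=3

Answer: 0 3 2 1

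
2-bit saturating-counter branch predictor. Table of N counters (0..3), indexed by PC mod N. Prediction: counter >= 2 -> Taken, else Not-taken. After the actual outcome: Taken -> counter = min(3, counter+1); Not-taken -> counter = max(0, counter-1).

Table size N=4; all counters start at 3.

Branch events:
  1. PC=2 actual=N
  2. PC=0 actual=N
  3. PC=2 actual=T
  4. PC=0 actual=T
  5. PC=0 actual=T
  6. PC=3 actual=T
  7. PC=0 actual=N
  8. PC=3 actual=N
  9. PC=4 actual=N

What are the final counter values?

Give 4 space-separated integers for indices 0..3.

Ev 1: PC=2 idx=2 pred=T actual=N -> ctr[2]=2
Ev 2: PC=0 idx=0 pred=T actual=N -> ctr[0]=2
Ev 3: PC=2 idx=2 pred=T actual=T -> ctr[2]=3
Ev 4: PC=0 idx=0 pred=T actual=T -> ctr[0]=3
Ev 5: PC=0 idx=0 pred=T actual=T -> ctr[0]=3
Ev 6: PC=3 idx=3 pred=T actual=T -> ctr[3]=3
Ev 7: PC=0 idx=0 pred=T actual=N -> ctr[0]=2
Ev 8: PC=3 idx=3 pred=T actual=N -> ctr[3]=2
Ev 9: PC=4 idx=0 pred=T actual=N -> ctr[0]=1

Answer: 1 3 3 2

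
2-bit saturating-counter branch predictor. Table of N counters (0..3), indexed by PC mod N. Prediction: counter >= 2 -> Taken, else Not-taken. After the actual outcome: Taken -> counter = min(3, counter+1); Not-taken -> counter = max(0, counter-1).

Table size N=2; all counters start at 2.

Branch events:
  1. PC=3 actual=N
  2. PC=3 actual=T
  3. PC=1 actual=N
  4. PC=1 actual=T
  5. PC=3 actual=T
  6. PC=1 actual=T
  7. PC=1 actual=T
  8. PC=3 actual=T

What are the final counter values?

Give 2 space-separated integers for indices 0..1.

Ev 1: PC=3 idx=1 pred=T actual=N -> ctr[1]=1
Ev 2: PC=3 idx=1 pred=N actual=T -> ctr[1]=2
Ev 3: PC=1 idx=1 pred=T actual=N -> ctr[1]=1
Ev 4: PC=1 idx=1 pred=N actual=T -> ctr[1]=2
Ev 5: PC=3 idx=1 pred=T actual=T -> ctr[1]=3
Ev 6: PC=1 idx=1 pred=T actual=T -> ctr[1]=3
Ev 7: PC=1 idx=1 pred=T actual=T -> ctr[1]=3
Ev 8: PC=3 idx=1 pred=T actual=T -> ctr[1]=3

Answer: 2 3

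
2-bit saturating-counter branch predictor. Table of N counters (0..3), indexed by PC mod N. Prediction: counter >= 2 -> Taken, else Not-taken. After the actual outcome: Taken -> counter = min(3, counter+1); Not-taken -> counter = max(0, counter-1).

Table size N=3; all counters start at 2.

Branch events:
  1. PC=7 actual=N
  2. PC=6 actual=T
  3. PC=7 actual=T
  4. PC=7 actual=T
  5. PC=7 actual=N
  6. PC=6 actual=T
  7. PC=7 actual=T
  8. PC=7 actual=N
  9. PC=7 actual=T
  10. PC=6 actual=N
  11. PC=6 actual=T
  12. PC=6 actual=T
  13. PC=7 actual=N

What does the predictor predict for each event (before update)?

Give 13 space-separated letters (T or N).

Answer: T T N T T T T T T T T T T

Derivation:
Ev 1: PC=7 idx=1 pred=T actual=N -> ctr[1]=1
Ev 2: PC=6 idx=0 pred=T actual=T -> ctr[0]=3
Ev 3: PC=7 idx=1 pred=N actual=T -> ctr[1]=2
Ev 4: PC=7 idx=1 pred=T actual=T -> ctr[1]=3
Ev 5: PC=7 idx=1 pred=T actual=N -> ctr[1]=2
Ev 6: PC=6 idx=0 pred=T actual=T -> ctr[0]=3
Ev 7: PC=7 idx=1 pred=T actual=T -> ctr[1]=3
Ev 8: PC=7 idx=1 pred=T actual=N -> ctr[1]=2
Ev 9: PC=7 idx=1 pred=T actual=T -> ctr[1]=3
Ev 10: PC=6 idx=0 pred=T actual=N -> ctr[0]=2
Ev 11: PC=6 idx=0 pred=T actual=T -> ctr[0]=3
Ev 12: PC=6 idx=0 pred=T actual=T -> ctr[0]=3
Ev 13: PC=7 idx=1 pred=T actual=N -> ctr[1]=2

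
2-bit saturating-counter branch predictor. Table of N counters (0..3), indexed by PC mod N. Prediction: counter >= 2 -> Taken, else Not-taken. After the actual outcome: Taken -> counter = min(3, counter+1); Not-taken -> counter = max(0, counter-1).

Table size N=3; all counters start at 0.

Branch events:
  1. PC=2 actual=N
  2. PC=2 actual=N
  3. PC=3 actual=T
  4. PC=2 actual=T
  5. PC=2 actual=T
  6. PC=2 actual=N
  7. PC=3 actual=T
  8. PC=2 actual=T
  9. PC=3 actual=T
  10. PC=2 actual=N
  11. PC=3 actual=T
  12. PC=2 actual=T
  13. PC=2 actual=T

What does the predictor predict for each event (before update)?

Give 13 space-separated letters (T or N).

Answer: N N N N N T N N T T T N T

Derivation:
Ev 1: PC=2 idx=2 pred=N actual=N -> ctr[2]=0
Ev 2: PC=2 idx=2 pred=N actual=N -> ctr[2]=0
Ev 3: PC=3 idx=0 pred=N actual=T -> ctr[0]=1
Ev 4: PC=2 idx=2 pred=N actual=T -> ctr[2]=1
Ev 5: PC=2 idx=2 pred=N actual=T -> ctr[2]=2
Ev 6: PC=2 idx=2 pred=T actual=N -> ctr[2]=1
Ev 7: PC=3 idx=0 pred=N actual=T -> ctr[0]=2
Ev 8: PC=2 idx=2 pred=N actual=T -> ctr[2]=2
Ev 9: PC=3 idx=0 pred=T actual=T -> ctr[0]=3
Ev 10: PC=2 idx=2 pred=T actual=N -> ctr[2]=1
Ev 11: PC=3 idx=0 pred=T actual=T -> ctr[0]=3
Ev 12: PC=2 idx=2 pred=N actual=T -> ctr[2]=2
Ev 13: PC=2 idx=2 pred=T actual=T -> ctr[2]=3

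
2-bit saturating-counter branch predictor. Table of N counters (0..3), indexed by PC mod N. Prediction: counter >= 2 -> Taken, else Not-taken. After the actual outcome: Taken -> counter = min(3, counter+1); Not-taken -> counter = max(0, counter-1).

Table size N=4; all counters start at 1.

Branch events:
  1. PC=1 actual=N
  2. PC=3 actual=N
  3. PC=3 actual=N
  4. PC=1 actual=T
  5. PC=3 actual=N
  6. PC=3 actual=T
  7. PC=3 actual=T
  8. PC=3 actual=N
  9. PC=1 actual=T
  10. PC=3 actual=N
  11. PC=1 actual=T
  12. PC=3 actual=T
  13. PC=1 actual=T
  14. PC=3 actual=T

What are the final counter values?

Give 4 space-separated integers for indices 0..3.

Answer: 1 3 1 2

Derivation:
Ev 1: PC=1 idx=1 pred=N actual=N -> ctr[1]=0
Ev 2: PC=3 idx=3 pred=N actual=N -> ctr[3]=0
Ev 3: PC=3 idx=3 pred=N actual=N -> ctr[3]=0
Ev 4: PC=1 idx=1 pred=N actual=T -> ctr[1]=1
Ev 5: PC=3 idx=3 pred=N actual=N -> ctr[3]=0
Ev 6: PC=3 idx=3 pred=N actual=T -> ctr[3]=1
Ev 7: PC=3 idx=3 pred=N actual=T -> ctr[3]=2
Ev 8: PC=3 idx=3 pred=T actual=N -> ctr[3]=1
Ev 9: PC=1 idx=1 pred=N actual=T -> ctr[1]=2
Ev 10: PC=3 idx=3 pred=N actual=N -> ctr[3]=0
Ev 11: PC=1 idx=1 pred=T actual=T -> ctr[1]=3
Ev 12: PC=3 idx=3 pred=N actual=T -> ctr[3]=1
Ev 13: PC=1 idx=1 pred=T actual=T -> ctr[1]=3
Ev 14: PC=3 idx=3 pred=N actual=T -> ctr[3]=2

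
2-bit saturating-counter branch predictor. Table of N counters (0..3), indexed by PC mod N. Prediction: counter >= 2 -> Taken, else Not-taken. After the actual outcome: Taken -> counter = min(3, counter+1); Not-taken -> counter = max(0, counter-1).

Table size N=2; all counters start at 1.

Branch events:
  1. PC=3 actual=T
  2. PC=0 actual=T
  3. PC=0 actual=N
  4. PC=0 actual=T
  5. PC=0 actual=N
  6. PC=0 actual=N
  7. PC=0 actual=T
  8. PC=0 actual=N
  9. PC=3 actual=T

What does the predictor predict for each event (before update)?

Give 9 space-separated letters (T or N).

Ev 1: PC=3 idx=1 pred=N actual=T -> ctr[1]=2
Ev 2: PC=0 idx=0 pred=N actual=T -> ctr[0]=2
Ev 3: PC=0 idx=0 pred=T actual=N -> ctr[0]=1
Ev 4: PC=0 idx=0 pred=N actual=T -> ctr[0]=2
Ev 5: PC=0 idx=0 pred=T actual=N -> ctr[0]=1
Ev 6: PC=0 idx=0 pred=N actual=N -> ctr[0]=0
Ev 7: PC=0 idx=0 pred=N actual=T -> ctr[0]=1
Ev 8: PC=0 idx=0 pred=N actual=N -> ctr[0]=0
Ev 9: PC=3 idx=1 pred=T actual=T -> ctr[1]=3

Answer: N N T N T N N N T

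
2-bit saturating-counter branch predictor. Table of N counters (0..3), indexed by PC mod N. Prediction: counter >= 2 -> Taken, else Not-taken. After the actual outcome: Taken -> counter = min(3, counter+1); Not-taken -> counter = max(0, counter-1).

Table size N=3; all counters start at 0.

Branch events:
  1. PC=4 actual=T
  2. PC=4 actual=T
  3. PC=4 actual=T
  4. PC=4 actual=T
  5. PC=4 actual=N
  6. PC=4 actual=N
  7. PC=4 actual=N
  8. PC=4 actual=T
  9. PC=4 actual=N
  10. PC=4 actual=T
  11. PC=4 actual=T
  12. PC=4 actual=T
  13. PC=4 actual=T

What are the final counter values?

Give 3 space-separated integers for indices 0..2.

Answer: 0 3 0

Derivation:
Ev 1: PC=4 idx=1 pred=N actual=T -> ctr[1]=1
Ev 2: PC=4 idx=1 pred=N actual=T -> ctr[1]=2
Ev 3: PC=4 idx=1 pred=T actual=T -> ctr[1]=3
Ev 4: PC=4 idx=1 pred=T actual=T -> ctr[1]=3
Ev 5: PC=4 idx=1 pred=T actual=N -> ctr[1]=2
Ev 6: PC=4 idx=1 pred=T actual=N -> ctr[1]=1
Ev 7: PC=4 idx=1 pred=N actual=N -> ctr[1]=0
Ev 8: PC=4 idx=1 pred=N actual=T -> ctr[1]=1
Ev 9: PC=4 idx=1 pred=N actual=N -> ctr[1]=0
Ev 10: PC=4 idx=1 pred=N actual=T -> ctr[1]=1
Ev 11: PC=4 idx=1 pred=N actual=T -> ctr[1]=2
Ev 12: PC=4 idx=1 pred=T actual=T -> ctr[1]=3
Ev 13: PC=4 idx=1 pred=T actual=T -> ctr[1]=3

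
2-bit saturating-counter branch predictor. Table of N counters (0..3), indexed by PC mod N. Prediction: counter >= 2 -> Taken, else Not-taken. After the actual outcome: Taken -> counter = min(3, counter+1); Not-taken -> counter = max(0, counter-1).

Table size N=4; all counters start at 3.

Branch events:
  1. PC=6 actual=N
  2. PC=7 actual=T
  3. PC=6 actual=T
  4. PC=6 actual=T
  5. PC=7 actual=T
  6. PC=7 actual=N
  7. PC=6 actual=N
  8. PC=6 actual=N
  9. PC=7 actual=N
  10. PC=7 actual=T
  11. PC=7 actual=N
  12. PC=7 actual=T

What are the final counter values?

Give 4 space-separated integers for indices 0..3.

Answer: 3 3 1 2

Derivation:
Ev 1: PC=6 idx=2 pred=T actual=N -> ctr[2]=2
Ev 2: PC=7 idx=3 pred=T actual=T -> ctr[3]=3
Ev 3: PC=6 idx=2 pred=T actual=T -> ctr[2]=3
Ev 4: PC=6 idx=2 pred=T actual=T -> ctr[2]=3
Ev 5: PC=7 idx=3 pred=T actual=T -> ctr[3]=3
Ev 6: PC=7 idx=3 pred=T actual=N -> ctr[3]=2
Ev 7: PC=6 idx=2 pred=T actual=N -> ctr[2]=2
Ev 8: PC=6 idx=2 pred=T actual=N -> ctr[2]=1
Ev 9: PC=7 idx=3 pred=T actual=N -> ctr[3]=1
Ev 10: PC=7 idx=3 pred=N actual=T -> ctr[3]=2
Ev 11: PC=7 idx=3 pred=T actual=N -> ctr[3]=1
Ev 12: PC=7 idx=3 pred=N actual=T -> ctr[3]=2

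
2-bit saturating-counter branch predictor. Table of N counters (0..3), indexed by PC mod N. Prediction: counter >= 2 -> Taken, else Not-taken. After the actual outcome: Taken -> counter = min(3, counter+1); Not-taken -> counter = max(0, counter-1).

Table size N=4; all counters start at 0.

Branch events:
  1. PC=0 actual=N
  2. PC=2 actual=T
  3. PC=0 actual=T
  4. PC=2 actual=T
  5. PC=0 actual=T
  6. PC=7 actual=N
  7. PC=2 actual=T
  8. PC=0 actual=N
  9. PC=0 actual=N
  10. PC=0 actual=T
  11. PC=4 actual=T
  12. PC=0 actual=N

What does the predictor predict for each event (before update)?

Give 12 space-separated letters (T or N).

Ev 1: PC=0 idx=0 pred=N actual=N -> ctr[0]=0
Ev 2: PC=2 idx=2 pred=N actual=T -> ctr[2]=1
Ev 3: PC=0 idx=0 pred=N actual=T -> ctr[0]=1
Ev 4: PC=2 idx=2 pred=N actual=T -> ctr[2]=2
Ev 5: PC=0 idx=0 pred=N actual=T -> ctr[0]=2
Ev 6: PC=7 idx=3 pred=N actual=N -> ctr[3]=0
Ev 7: PC=2 idx=2 pred=T actual=T -> ctr[2]=3
Ev 8: PC=0 idx=0 pred=T actual=N -> ctr[0]=1
Ev 9: PC=0 idx=0 pred=N actual=N -> ctr[0]=0
Ev 10: PC=0 idx=0 pred=N actual=T -> ctr[0]=1
Ev 11: PC=4 idx=0 pred=N actual=T -> ctr[0]=2
Ev 12: PC=0 idx=0 pred=T actual=N -> ctr[0]=1

Answer: N N N N N N T T N N N T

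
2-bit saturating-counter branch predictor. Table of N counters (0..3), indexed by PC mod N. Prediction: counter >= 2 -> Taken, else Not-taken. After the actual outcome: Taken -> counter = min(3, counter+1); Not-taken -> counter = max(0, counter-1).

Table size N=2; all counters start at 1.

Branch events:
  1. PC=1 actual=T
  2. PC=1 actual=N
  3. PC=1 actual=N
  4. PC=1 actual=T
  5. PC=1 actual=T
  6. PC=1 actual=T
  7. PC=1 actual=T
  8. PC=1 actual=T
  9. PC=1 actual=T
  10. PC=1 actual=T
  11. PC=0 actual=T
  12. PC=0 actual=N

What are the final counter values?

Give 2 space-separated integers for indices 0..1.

Ev 1: PC=1 idx=1 pred=N actual=T -> ctr[1]=2
Ev 2: PC=1 idx=1 pred=T actual=N -> ctr[1]=1
Ev 3: PC=1 idx=1 pred=N actual=N -> ctr[1]=0
Ev 4: PC=1 idx=1 pred=N actual=T -> ctr[1]=1
Ev 5: PC=1 idx=1 pred=N actual=T -> ctr[1]=2
Ev 6: PC=1 idx=1 pred=T actual=T -> ctr[1]=3
Ev 7: PC=1 idx=1 pred=T actual=T -> ctr[1]=3
Ev 8: PC=1 idx=1 pred=T actual=T -> ctr[1]=3
Ev 9: PC=1 idx=1 pred=T actual=T -> ctr[1]=3
Ev 10: PC=1 idx=1 pred=T actual=T -> ctr[1]=3
Ev 11: PC=0 idx=0 pred=N actual=T -> ctr[0]=2
Ev 12: PC=0 idx=0 pred=T actual=N -> ctr[0]=1

Answer: 1 3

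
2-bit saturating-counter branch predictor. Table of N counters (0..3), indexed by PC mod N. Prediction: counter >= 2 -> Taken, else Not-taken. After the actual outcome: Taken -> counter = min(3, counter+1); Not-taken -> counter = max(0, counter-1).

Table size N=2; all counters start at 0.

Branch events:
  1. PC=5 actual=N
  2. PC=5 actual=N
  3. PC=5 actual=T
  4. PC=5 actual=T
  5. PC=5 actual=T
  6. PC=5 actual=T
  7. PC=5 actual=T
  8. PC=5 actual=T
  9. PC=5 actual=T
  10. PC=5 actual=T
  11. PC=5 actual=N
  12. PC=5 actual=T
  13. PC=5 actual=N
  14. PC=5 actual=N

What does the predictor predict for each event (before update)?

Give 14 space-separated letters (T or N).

Answer: N N N N T T T T T T T T T T

Derivation:
Ev 1: PC=5 idx=1 pred=N actual=N -> ctr[1]=0
Ev 2: PC=5 idx=1 pred=N actual=N -> ctr[1]=0
Ev 3: PC=5 idx=1 pred=N actual=T -> ctr[1]=1
Ev 4: PC=5 idx=1 pred=N actual=T -> ctr[1]=2
Ev 5: PC=5 idx=1 pred=T actual=T -> ctr[1]=3
Ev 6: PC=5 idx=1 pred=T actual=T -> ctr[1]=3
Ev 7: PC=5 idx=1 pred=T actual=T -> ctr[1]=3
Ev 8: PC=5 idx=1 pred=T actual=T -> ctr[1]=3
Ev 9: PC=5 idx=1 pred=T actual=T -> ctr[1]=3
Ev 10: PC=5 idx=1 pred=T actual=T -> ctr[1]=3
Ev 11: PC=5 idx=1 pred=T actual=N -> ctr[1]=2
Ev 12: PC=5 idx=1 pred=T actual=T -> ctr[1]=3
Ev 13: PC=5 idx=1 pred=T actual=N -> ctr[1]=2
Ev 14: PC=5 idx=1 pred=T actual=N -> ctr[1]=1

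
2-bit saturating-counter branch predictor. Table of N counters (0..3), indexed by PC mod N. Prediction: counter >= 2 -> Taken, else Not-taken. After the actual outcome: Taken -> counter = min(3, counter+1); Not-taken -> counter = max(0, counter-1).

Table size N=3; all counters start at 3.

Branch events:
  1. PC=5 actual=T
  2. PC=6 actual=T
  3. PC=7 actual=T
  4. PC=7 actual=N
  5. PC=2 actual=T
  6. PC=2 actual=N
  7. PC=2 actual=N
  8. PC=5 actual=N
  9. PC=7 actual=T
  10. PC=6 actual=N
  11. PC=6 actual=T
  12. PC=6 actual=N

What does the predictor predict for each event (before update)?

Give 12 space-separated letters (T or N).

Answer: T T T T T T T N T T T T

Derivation:
Ev 1: PC=5 idx=2 pred=T actual=T -> ctr[2]=3
Ev 2: PC=6 idx=0 pred=T actual=T -> ctr[0]=3
Ev 3: PC=7 idx=1 pred=T actual=T -> ctr[1]=3
Ev 4: PC=7 idx=1 pred=T actual=N -> ctr[1]=2
Ev 5: PC=2 idx=2 pred=T actual=T -> ctr[2]=3
Ev 6: PC=2 idx=2 pred=T actual=N -> ctr[2]=2
Ev 7: PC=2 idx=2 pred=T actual=N -> ctr[2]=1
Ev 8: PC=5 idx=2 pred=N actual=N -> ctr[2]=0
Ev 9: PC=7 idx=1 pred=T actual=T -> ctr[1]=3
Ev 10: PC=6 idx=0 pred=T actual=N -> ctr[0]=2
Ev 11: PC=6 idx=0 pred=T actual=T -> ctr[0]=3
Ev 12: PC=6 idx=0 pred=T actual=N -> ctr[0]=2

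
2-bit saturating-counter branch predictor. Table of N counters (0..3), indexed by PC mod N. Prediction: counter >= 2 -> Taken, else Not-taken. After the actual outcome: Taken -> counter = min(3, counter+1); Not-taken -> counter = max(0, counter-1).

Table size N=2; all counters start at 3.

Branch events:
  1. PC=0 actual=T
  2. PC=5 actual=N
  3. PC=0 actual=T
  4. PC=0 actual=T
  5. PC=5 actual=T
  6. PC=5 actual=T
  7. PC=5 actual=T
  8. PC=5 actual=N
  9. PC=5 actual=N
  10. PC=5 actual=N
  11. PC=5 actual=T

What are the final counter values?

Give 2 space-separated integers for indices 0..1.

Ev 1: PC=0 idx=0 pred=T actual=T -> ctr[0]=3
Ev 2: PC=5 idx=1 pred=T actual=N -> ctr[1]=2
Ev 3: PC=0 idx=0 pred=T actual=T -> ctr[0]=3
Ev 4: PC=0 idx=0 pred=T actual=T -> ctr[0]=3
Ev 5: PC=5 idx=1 pred=T actual=T -> ctr[1]=3
Ev 6: PC=5 idx=1 pred=T actual=T -> ctr[1]=3
Ev 7: PC=5 idx=1 pred=T actual=T -> ctr[1]=3
Ev 8: PC=5 idx=1 pred=T actual=N -> ctr[1]=2
Ev 9: PC=5 idx=1 pred=T actual=N -> ctr[1]=1
Ev 10: PC=5 idx=1 pred=N actual=N -> ctr[1]=0
Ev 11: PC=5 idx=1 pred=N actual=T -> ctr[1]=1

Answer: 3 1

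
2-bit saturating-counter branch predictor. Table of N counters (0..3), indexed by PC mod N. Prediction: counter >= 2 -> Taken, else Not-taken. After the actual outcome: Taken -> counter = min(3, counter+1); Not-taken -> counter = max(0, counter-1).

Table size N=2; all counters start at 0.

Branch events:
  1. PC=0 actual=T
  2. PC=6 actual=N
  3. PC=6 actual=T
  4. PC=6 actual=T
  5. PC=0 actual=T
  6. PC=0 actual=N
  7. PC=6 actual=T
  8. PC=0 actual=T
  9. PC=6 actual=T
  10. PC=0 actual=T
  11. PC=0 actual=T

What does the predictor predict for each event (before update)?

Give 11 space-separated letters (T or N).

Answer: N N N N T T T T T T T

Derivation:
Ev 1: PC=0 idx=0 pred=N actual=T -> ctr[0]=1
Ev 2: PC=6 idx=0 pred=N actual=N -> ctr[0]=0
Ev 3: PC=6 idx=0 pred=N actual=T -> ctr[0]=1
Ev 4: PC=6 idx=0 pred=N actual=T -> ctr[0]=2
Ev 5: PC=0 idx=0 pred=T actual=T -> ctr[0]=3
Ev 6: PC=0 idx=0 pred=T actual=N -> ctr[0]=2
Ev 7: PC=6 idx=0 pred=T actual=T -> ctr[0]=3
Ev 8: PC=0 idx=0 pred=T actual=T -> ctr[0]=3
Ev 9: PC=6 idx=0 pred=T actual=T -> ctr[0]=3
Ev 10: PC=0 idx=0 pred=T actual=T -> ctr[0]=3
Ev 11: PC=0 idx=0 pred=T actual=T -> ctr[0]=3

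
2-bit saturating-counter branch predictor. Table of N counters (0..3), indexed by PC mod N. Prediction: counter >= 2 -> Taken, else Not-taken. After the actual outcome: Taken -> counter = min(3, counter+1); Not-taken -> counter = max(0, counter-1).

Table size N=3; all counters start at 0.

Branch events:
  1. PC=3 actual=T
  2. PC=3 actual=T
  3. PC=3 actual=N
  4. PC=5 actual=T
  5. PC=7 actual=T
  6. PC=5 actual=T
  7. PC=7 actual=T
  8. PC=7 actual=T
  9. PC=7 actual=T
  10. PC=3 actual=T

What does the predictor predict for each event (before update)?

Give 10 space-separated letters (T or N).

Ev 1: PC=3 idx=0 pred=N actual=T -> ctr[0]=1
Ev 2: PC=3 idx=0 pred=N actual=T -> ctr[0]=2
Ev 3: PC=3 idx=0 pred=T actual=N -> ctr[0]=1
Ev 4: PC=5 idx=2 pred=N actual=T -> ctr[2]=1
Ev 5: PC=7 idx=1 pred=N actual=T -> ctr[1]=1
Ev 6: PC=5 idx=2 pred=N actual=T -> ctr[2]=2
Ev 7: PC=7 idx=1 pred=N actual=T -> ctr[1]=2
Ev 8: PC=7 idx=1 pred=T actual=T -> ctr[1]=3
Ev 9: PC=7 idx=1 pred=T actual=T -> ctr[1]=3
Ev 10: PC=3 idx=0 pred=N actual=T -> ctr[0]=2

Answer: N N T N N N N T T N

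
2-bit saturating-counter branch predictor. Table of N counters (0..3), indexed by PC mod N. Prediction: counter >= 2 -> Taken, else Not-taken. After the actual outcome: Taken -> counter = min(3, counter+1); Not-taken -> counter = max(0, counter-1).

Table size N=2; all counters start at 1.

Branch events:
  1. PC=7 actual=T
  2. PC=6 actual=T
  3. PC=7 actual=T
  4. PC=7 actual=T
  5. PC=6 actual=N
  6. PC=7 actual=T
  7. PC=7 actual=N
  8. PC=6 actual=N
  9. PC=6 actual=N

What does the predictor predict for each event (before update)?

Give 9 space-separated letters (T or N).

Answer: N N T T T T T N N

Derivation:
Ev 1: PC=7 idx=1 pred=N actual=T -> ctr[1]=2
Ev 2: PC=6 idx=0 pred=N actual=T -> ctr[0]=2
Ev 3: PC=7 idx=1 pred=T actual=T -> ctr[1]=3
Ev 4: PC=7 idx=1 pred=T actual=T -> ctr[1]=3
Ev 5: PC=6 idx=0 pred=T actual=N -> ctr[0]=1
Ev 6: PC=7 idx=1 pred=T actual=T -> ctr[1]=3
Ev 7: PC=7 idx=1 pred=T actual=N -> ctr[1]=2
Ev 8: PC=6 idx=0 pred=N actual=N -> ctr[0]=0
Ev 9: PC=6 idx=0 pred=N actual=N -> ctr[0]=0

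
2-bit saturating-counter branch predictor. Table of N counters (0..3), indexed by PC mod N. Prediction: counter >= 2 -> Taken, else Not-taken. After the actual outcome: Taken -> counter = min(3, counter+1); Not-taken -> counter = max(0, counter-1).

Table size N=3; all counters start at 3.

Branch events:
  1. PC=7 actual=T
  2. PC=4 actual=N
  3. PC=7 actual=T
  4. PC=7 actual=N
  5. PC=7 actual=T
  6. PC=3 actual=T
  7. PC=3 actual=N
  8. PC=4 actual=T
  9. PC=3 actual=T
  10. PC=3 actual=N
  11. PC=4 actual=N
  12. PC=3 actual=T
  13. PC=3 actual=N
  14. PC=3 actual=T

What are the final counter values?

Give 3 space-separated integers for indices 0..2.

Ev 1: PC=7 idx=1 pred=T actual=T -> ctr[1]=3
Ev 2: PC=4 idx=1 pred=T actual=N -> ctr[1]=2
Ev 3: PC=7 idx=1 pred=T actual=T -> ctr[1]=3
Ev 4: PC=7 idx=1 pred=T actual=N -> ctr[1]=2
Ev 5: PC=7 idx=1 pred=T actual=T -> ctr[1]=3
Ev 6: PC=3 idx=0 pred=T actual=T -> ctr[0]=3
Ev 7: PC=3 idx=0 pred=T actual=N -> ctr[0]=2
Ev 8: PC=4 idx=1 pred=T actual=T -> ctr[1]=3
Ev 9: PC=3 idx=0 pred=T actual=T -> ctr[0]=3
Ev 10: PC=3 idx=0 pred=T actual=N -> ctr[0]=2
Ev 11: PC=4 idx=1 pred=T actual=N -> ctr[1]=2
Ev 12: PC=3 idx=0 pred=T actual=T -> ctr[0]=3
Ev 13: PC=3 idx=0 pred=T actual=N -> ctr[0]=2
Ev 14: PC=3 idx=0 pred=T actual=T -> ctr[0]=3

Answer: 3 2 3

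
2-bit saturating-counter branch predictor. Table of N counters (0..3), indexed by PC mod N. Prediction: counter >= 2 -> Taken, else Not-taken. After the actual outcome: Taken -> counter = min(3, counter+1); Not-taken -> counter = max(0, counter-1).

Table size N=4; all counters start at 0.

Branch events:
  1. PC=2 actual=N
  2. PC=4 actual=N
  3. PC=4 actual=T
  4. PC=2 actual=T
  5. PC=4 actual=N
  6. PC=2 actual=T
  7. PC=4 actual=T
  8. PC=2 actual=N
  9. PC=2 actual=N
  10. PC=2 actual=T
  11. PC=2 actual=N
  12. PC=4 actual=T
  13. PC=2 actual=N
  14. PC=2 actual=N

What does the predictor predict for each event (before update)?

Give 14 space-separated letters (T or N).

Ev 1: PC=2 idx=2 pred=N actual=N -> ctr[2]=0
Ev 2: PC=4 idx=0 pred=N actual=N -> ctr[0]=0
Ev 3: PC=4 idx=0 pred=N actual=T -> ctr[0]=1
Ev 4: PC=2 idx=2 pred=N actual=T -> ctr[2]=1
Ev 5: PC=4 idx=0 pred=N actual=N -> ctr[0]=0
Ev 6: PC=2 idx=2 pred=N actual=T -> ctr[2]=2
Ev 7: PC=4 idx=0 pred=N actual=T -> ctr[0]=1
Ev 8: PC=2 idx=2 pred=T actual=N -> ctr[2]=1
Ev 9: PC=2 idx=2 pred=N actual=N -> ctr[2]=0
Ev 10: PC=2 idx=2 pred=N actual=T -> ctr[2]=1
Ev 11: PC=2 idx=2 pred=N actual=N -> ctr[2]=0
Ev 12: PC=4 idx=0 pred=N actual=T -> ctr[0]=2
Ev 13: PC=2 idx=2 pred=N actual=N -> ctr[2]=0
Ev 14: PC=2 idx=2 pred=N actual=N -> ctr[2]=0

Answer: N N N N N N N T N N N N N N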